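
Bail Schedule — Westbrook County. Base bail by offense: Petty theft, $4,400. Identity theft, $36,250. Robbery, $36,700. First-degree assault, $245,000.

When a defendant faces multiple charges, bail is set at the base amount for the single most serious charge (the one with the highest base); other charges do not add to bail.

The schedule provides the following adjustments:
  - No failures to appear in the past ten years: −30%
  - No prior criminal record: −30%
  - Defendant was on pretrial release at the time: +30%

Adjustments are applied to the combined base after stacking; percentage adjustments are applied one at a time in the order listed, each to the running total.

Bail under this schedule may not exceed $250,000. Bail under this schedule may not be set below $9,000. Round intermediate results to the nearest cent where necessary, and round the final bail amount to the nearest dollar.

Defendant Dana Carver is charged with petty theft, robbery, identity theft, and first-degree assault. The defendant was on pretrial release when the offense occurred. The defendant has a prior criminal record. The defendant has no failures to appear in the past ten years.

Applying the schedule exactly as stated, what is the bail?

Base amounts from the schedule: petty theft $4,400; robbery $36,700; identity theft $36,250; first-degree assault $245,000.
Stacking rule: use the highest base only. Highest is first-degree assault at $245,000. Combined base = $245,000.
No failures to appear in the past ten years (−30%): $245,000 × 0.7 = $171,500.
Defendant was on pretrial release at the time (+30%): $171,500 × 1.3 = $222,950.
$222,950 is within the $250,000 maximum.
$222,950 is at or above the $9,000 minimum.

$222,950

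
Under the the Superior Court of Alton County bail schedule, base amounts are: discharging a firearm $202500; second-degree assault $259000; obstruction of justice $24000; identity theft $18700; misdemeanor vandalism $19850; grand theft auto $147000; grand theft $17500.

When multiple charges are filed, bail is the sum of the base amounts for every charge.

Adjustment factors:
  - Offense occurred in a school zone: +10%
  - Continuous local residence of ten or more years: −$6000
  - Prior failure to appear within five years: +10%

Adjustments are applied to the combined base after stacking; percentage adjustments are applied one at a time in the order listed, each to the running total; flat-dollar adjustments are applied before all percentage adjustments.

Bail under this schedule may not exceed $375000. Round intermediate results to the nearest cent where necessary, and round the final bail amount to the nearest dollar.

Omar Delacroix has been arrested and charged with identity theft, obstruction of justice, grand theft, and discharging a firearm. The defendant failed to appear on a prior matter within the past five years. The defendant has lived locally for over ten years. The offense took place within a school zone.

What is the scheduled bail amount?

Base amounts from the schedule: identity theft $18700; obstruction of justice $24000; grand theft $17500; discharging a firearm $202500.
Stacking rule: sum of all bases. $18700 + $24000 + $17500 + $202500 = $262700.
Continuous local residence of ten or more years (−$6000 flat): $262700 − $6000 = $256700.
Offense occurred in a school zone (+10%): $256700 × 1.1 = $282370.
Prior failure to appear within five years (+10%): $282370 × 1.1 = $310607.
$310607 is within the $375000 maximum.

$310607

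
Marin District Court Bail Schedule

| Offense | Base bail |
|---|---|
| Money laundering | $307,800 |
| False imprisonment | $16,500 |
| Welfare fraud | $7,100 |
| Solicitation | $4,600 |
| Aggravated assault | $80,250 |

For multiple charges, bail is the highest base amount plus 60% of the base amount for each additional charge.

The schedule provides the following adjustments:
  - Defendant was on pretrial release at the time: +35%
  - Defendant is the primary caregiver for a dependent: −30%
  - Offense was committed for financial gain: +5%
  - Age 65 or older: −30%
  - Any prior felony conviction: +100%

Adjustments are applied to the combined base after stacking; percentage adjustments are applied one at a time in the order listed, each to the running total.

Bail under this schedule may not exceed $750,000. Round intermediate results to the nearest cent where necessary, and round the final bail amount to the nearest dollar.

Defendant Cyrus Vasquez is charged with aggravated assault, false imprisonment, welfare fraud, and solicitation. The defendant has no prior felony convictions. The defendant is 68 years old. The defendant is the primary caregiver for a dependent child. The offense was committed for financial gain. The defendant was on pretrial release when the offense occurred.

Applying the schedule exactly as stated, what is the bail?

$67,492

Base amounts from the schedule: aggravated assault $80,250; false imprisonment $16,500; welfare fraud $7,100; solicitation $4,600.
Stacking rule: highest base plus 60% of each additional charge. Highest is aggravated assault at $80,250. Additional: $16,500 × 60% = $9,900; $7,100 × 60% = $4,260; $4,600 × 60% = $2,760. Combined base = $80,250 + $16,920 = $97,170.
Defendant was on pretrial release at the time (+35%): $97,170 × 1.35 = $131,179.50.
Defendant is the primary caregiver for a dependent (−30%): $131,179.50 × 0.7 = $91,825.65.
Offense was committed for financial gain (+5%): $91,825.65 × 1.05 = $96,416.93.
Age 65 or older (−30%): $96,416.93 × 0.7 = $67,491.85.
$67,491.85 is within the $750,000 maximum.
Rounded to the nearest dollar: $67,492.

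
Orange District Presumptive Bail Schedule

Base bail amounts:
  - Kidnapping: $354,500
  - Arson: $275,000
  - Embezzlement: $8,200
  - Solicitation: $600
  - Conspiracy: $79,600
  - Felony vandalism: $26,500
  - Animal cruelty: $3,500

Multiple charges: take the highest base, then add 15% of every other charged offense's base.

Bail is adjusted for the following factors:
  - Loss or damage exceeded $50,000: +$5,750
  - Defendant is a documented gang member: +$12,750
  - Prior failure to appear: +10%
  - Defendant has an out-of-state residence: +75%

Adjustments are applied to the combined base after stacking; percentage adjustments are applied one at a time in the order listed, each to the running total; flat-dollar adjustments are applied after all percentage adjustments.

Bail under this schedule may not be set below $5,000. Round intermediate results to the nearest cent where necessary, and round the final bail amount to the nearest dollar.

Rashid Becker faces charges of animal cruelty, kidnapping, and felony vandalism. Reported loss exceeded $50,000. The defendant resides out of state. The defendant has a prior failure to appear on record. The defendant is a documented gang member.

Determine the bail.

Base amounts from the schedule: animal cruelty $3,500; kidnapping $354,500; felony vandalism $26,500.
Stacking rule: highest base plus 15% of each additional charge. Highest is kidnapping at $354,500. Additional: $3,500 × 15% = $525; $26,500 × 15% = $3,975. Combined base = $354,500 + $4,500 = $359,000.
Prior failure to appear (+10%): $359,000 × 1.1 = $394,900.
Defendant has an out-of-state residence (+75%): $394,900 × 1.75 = $691,075.
Loss or damage exceeded $50,000 (+$5,750 flat): $691,075 + $5,750 = $696,825.
Defendant is a documented gang member (+$12,750 flat): $696,825 + $12,750 = $709,575.
$709,575 is at or above the $5,000 minimum.

$709,575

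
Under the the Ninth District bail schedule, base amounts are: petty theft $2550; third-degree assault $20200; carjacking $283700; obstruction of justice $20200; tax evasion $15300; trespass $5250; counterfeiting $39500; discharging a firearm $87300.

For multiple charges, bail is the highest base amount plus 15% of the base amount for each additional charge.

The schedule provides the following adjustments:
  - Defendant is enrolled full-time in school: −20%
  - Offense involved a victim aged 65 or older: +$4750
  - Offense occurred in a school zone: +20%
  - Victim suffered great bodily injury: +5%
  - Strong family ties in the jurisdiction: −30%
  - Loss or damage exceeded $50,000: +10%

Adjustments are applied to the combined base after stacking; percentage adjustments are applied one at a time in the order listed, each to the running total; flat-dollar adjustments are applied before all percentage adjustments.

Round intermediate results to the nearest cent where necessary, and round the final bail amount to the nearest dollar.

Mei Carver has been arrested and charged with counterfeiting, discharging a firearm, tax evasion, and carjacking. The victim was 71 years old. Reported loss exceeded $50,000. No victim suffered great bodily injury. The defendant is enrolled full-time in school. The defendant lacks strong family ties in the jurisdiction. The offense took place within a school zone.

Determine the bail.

$327112

Base amounts from the schedule: counterfeiting $39500; discharging a firearm $87300; tax evasion $15300; carjacking $283700.
Stacking rule: highest base plus 15% of each additional charge. Highest is carjacking at $283700. Additional: $39500 × 15% = $5925; $87300 × 15% = $13095; $15300 × 15% = $2295. Combined base = $283700 + $21315 = $305015.
Offense involved a victim aged 65 or older (+$4750 flat): $305015 + $4750 = $309765.
Defendant is enrolled full-time in school (−20%): $309765 × 0.8 = $247812.
Offense occurred in a school zone (+20%): $247812 × 1.2 = $297374.40.
Loss or damage exceeded $50,000 (+10%): $297374.40 × 1.1 = $327111.84.
Rounded to the nearest dollar: $327112.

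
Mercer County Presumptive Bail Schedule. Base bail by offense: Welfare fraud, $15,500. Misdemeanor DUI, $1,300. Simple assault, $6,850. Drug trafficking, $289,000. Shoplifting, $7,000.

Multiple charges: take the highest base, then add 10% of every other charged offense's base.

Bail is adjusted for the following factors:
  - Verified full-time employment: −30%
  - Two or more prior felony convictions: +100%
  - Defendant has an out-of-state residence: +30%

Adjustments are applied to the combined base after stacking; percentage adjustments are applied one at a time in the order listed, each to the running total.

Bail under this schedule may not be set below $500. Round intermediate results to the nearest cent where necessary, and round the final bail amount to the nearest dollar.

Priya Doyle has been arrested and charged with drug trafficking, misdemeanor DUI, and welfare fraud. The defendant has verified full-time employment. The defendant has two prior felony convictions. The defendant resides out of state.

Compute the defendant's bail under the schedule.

Base amounts from the schedule: drug trafficking $289,000; misdemeanor DUI $1,300; welfare fraud $15,500.
Stacking rule: highest base plus 10% of each additional charge. Highest is drug trafficking at $289,000. Additional: $1,300 × 10% = $130; $15,500 × 10% = $1,550. Combined base = $289,000 + $1,680 = $290,680.
Verified full-time employment (−30%): $290,680 × 0.7 = $203,476.
Two or more prior felony convictions (+100%): $203,476 × 2 = $406,952.
Defendant has an out-of-state residence (+30%): $406,952 × 1.3 = $529,037.60.
$529,037.60 is at or above the $500 minimum.
Rounded to the nearest dollar: $529,038.

$529,038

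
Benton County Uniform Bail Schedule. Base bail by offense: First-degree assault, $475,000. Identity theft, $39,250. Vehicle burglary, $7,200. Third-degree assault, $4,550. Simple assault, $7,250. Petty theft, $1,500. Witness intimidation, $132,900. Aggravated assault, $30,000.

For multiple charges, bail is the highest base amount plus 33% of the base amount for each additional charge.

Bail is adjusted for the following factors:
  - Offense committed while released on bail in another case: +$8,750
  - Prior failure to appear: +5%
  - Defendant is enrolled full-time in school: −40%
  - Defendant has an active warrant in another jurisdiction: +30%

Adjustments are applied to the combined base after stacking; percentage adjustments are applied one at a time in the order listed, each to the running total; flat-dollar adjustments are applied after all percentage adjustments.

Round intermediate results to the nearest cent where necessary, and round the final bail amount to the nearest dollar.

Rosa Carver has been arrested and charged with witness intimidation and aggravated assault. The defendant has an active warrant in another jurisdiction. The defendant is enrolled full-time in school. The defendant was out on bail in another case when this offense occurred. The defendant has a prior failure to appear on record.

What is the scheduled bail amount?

$125,703

Base amounts from the schedule: witness intimidation $132,900; aggravated assault $30,000.
Stacking rule: highest base plus 33% of each additional charge. Highest is witness intimidation at $132,900. Additional: $30,000 × 33% = $9,900. Combined base = $132,900 + $9,900 = $142,800.
Prior failure to appear (+5%): $142,800 × 1.05 = $149,940.
Defendant is enrolled full-time in school (−40%): $149,940 × 0.6 = $89,964.
Defendant has an active warrant in another jurisdiction (+30%): $89,964 × 1.3 = $116,953.20.
Offense committed while released on bail in another case (+$8,750 flat): $116,953.20 + $8,750 = $125,703.20.
Rounded to the nearest dollar: $125,703.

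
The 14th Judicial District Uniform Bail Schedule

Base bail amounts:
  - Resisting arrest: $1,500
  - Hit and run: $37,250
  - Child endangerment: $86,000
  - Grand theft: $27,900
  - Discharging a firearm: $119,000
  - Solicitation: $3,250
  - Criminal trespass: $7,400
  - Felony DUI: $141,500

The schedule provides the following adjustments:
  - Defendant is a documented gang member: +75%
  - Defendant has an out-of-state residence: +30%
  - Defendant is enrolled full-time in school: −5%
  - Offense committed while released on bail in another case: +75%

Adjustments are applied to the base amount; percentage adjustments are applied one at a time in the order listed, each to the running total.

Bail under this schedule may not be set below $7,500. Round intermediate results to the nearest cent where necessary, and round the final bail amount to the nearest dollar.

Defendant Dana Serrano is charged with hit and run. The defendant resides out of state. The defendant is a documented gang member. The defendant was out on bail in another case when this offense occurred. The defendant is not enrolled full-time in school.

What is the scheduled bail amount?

$148,302

Base amounts from the schedule: hit and run $37,250.
Single charge. Combined base = $37,250.
Defendant is a documented gang member (+75%): $37,250 × 1.75 = $65,187.50.
Defendant has an out-of-state residence (+30%): $65,187.50 × 1.3 = $84,743.75.
Offense committed while released on bail in another case (+75%): $84,743.75 × 1.75 = $148,301.56.
$148,301.56 is at or above the $7,500 minimum.
Rounded to the nearest dollar: $148,302.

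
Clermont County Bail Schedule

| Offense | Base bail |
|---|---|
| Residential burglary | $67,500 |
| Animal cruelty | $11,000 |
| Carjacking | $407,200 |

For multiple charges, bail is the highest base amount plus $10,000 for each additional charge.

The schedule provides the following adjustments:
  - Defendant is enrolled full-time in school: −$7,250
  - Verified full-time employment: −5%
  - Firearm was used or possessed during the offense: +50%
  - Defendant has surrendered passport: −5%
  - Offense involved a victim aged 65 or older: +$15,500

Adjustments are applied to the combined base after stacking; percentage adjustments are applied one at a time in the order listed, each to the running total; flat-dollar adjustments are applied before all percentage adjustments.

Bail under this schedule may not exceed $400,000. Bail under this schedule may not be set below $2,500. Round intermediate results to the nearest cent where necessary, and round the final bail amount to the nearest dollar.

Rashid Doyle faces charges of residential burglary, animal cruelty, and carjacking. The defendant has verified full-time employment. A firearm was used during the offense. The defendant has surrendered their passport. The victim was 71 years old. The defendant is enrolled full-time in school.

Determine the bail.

$400,000

Base amounts from the schedule: residential burglary $67,500; animal cruelty $11,000; carjacking $407,200.
Stacking rule: highest base plus $10,000 per additional charge. Highest is carjacking at $407,200; 2 additional charges → +$20,000. Combined base = $427,200.
Defendant is enrolled full-time in school (−$7,250 flat): $427,200 − $7,250 = $419,950.
Offense involved a victim aged 65 or older (+$15,500 flat): $419,950 + $15,500 = $435,450.
Verified full-time employment (−5%): $435,450 × 0.95 = $413,677.50.
Firearm was used or possessed during the offense (+50%): $413,677.50 × 1.5 = $620,516.25.
Defendant has surrendered passport (−5%): $620,516.25 × 0.95 = $589,490.44.
Result $589,490.44 exceeds the maximum of $400,000; bail is capped at $400,000.
$400,000 is at or above the $2,500 minimum.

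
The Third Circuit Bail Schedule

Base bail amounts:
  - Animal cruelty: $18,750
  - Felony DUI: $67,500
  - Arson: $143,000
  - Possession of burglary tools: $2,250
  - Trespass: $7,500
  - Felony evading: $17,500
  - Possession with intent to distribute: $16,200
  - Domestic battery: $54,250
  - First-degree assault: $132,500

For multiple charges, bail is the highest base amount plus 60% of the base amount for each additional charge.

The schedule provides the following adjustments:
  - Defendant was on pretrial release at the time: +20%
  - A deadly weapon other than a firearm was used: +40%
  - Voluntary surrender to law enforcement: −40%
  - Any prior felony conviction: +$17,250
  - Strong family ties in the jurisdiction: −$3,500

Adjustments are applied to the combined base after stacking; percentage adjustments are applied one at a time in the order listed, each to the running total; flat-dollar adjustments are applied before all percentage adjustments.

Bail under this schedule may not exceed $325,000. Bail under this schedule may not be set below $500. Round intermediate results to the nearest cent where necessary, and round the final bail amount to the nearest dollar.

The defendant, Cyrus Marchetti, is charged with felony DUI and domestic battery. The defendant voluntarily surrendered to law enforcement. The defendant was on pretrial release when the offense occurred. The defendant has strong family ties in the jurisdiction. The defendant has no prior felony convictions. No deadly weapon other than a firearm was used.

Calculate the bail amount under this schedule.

$69,516

Base amounts from the schedule: felony DUI $67,500; domestic battery $54,250.
Stacking rule: highest base plus 60% of each additional charge. Highest is felony DUI at $67,500. Additional: $54,250 × 60% = $32,550. Combined base = $67,500 + $32,550 = $100,050.
Strong family ties in the jurisdiction (−$3,500 flat): $100,050 − $3,500 = $96,550.
Defendant was on pretrial release at the time (+20%): $96,550 × 1.2 = $115,860.
Voluntary surrender to law enforcement (−40%): $115,860 × 0.6 = $69,516.
$69,516 is within the $325,000 maximum.
$69,516 is at or above the $500 minimum.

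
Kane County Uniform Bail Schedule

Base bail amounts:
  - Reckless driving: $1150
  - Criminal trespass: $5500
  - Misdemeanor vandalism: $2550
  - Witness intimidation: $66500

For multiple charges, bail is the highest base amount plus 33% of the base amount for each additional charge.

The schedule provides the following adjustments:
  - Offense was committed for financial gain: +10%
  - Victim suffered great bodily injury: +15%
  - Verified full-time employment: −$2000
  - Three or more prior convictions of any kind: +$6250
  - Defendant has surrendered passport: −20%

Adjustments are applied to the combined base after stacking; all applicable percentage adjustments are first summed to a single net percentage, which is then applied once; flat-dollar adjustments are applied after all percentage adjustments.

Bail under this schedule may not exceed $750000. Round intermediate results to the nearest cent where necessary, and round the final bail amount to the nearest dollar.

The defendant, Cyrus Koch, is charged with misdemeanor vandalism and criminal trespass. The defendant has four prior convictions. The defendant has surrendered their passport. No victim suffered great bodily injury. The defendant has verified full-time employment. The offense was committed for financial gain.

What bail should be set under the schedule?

$9957

Base amounts from the schedule: misdemeanor vandalism $2550; criminal trespass $5500.
Stacking rule: highest base plus 33% of each additional charge. Highest is criminal trespass at $5500. Additional: $2550 × 33% = $841.50. Combined base = $5500 + $841.50 = $6341.50.
Net percentage adjustment: +10% −20% = −10%. $6341.50 × 0.9 = $5707.35.
Verified full-time employment (−$2000 flat): $5707.35 − $2000 = $3707.35.
Three or more prior convictions of any kind (+$6250 flat): $3707.35 + $6250 = $9957.35.
$9957.35 is within the $750000 maximum.
Rounded to the nearest dollar: $9957.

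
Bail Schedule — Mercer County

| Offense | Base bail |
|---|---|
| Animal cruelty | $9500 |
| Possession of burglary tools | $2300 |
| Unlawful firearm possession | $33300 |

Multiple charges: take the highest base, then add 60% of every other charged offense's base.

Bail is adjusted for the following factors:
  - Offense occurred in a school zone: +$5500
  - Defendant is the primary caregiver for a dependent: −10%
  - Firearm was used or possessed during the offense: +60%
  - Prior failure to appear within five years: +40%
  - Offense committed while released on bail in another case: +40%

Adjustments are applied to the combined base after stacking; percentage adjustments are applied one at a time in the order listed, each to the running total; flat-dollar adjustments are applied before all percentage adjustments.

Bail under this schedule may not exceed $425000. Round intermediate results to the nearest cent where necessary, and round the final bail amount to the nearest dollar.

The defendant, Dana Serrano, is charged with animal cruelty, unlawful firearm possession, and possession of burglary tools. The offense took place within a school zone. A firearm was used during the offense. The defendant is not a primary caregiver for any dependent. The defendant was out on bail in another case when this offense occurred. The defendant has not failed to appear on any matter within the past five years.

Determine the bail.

Base amounts from the schedule: animal cruelty $9500; unlawful firearm possession $33300; possession of burglary tools $2300.
Stacking rule: highest base plus 60% of each additional charge. Highest is unlawful firearm possession at $33300. Additional: $9500 × 60% = $5700; $2300 × 60% = $1380. Combined base = $33300 + $7080 = $40380.
Offense occurred in a school zone (+$5500 flat): $40380 + $5500 = $45880.
Firearm was used or possessed during the offense (+60%): $45880 × 1.6 = $73408.
Offense committed while released on bail in another case (+40%): $73408 × 1.4 = $102771.20.
$102771.20 is within the $425000 maximum.
Rounded to the nearest dollar: $102771.

$102771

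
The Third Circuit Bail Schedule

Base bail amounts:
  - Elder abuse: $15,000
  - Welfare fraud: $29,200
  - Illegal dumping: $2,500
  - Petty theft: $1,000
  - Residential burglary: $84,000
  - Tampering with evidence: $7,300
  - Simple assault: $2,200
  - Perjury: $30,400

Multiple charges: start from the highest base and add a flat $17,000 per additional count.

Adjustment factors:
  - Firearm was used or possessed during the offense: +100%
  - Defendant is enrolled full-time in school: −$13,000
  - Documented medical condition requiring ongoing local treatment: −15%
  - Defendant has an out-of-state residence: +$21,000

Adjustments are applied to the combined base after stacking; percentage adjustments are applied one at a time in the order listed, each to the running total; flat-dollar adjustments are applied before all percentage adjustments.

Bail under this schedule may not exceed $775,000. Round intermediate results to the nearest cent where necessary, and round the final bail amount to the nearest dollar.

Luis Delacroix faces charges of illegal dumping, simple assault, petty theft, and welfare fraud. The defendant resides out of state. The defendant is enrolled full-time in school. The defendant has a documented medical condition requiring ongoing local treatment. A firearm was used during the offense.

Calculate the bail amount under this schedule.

Base amounts from the schedule: illegal dumping $2,500; simple assault $2,200; petty theft $1,000; welfare fraud $29,200.
Stacking rule: highest base plus $17,000 per additional charge. Highest is welfare fraud at $29,200; 3 additional charges → +$51,000. Combined base = $80,200.
Defendant is enrolled full-time in school (−$13,000 flat): $80,200 − $13,000 = $67,200.
Defendant has an out-of-state residence (+$21,000 flat): $67,200 + $21,000 = $88,200.
Firearm was used or possessed during the offense (+100%): $88,200 × 2 = $176,400.
Documented medical condition requiring ongoing local treatment (−15%): $176,400 × 0.85 = $149,940.
$149,940 is within the $775,000 maximum.

$149,940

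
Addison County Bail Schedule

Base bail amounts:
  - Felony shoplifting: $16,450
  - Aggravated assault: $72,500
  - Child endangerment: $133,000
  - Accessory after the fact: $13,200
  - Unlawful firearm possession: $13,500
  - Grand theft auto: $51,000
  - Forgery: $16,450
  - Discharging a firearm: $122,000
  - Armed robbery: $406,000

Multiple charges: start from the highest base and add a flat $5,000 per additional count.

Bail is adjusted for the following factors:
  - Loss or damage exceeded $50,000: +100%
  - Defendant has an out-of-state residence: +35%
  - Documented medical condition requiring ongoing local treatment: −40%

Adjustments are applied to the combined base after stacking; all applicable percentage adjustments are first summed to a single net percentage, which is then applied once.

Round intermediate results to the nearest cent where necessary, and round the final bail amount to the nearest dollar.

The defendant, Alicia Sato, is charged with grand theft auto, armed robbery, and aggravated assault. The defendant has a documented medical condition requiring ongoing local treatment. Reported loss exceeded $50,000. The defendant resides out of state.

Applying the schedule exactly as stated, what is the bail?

$811,200

Base amounts from the schedule: grand theft auto $51,000; armed robbery $406,000; aggravated assault $72,500.
Stacking rule: highest base plus $5,000 per additional charge. Highest is armed robbery at $406,000; 2 additional charges → +$10,000. Combined base = $416,000.
Net percentage adjustment: +100% +35% −40% = +95%. $416,000 × 1.95 = $811,200.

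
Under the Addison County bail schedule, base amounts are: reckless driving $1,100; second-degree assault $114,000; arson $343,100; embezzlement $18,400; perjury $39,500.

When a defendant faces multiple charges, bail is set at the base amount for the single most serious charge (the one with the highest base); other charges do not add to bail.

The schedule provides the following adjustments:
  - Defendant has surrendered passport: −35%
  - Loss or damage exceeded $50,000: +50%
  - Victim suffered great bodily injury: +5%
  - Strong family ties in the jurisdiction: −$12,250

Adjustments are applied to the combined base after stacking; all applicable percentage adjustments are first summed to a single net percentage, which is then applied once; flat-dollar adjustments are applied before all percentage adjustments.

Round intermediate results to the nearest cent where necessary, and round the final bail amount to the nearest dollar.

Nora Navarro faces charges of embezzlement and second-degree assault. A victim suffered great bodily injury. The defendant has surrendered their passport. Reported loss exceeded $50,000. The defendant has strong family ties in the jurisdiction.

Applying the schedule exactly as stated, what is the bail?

$122,100

Base amounts from the schedule: embezzlement $18,400; second-degree assault $114,000.
Stacking rule: use the highest base only. Highest is second-degree assault at $114,000. Combined base = $114,000.
Strong family ties in the jurisdiction (−$12,250 flat): $114,000 − $12,250 = $101,750.
Net percentage adjustment: −35% +50% +5% = +20%. $101,750 × 1.2 = $122,100.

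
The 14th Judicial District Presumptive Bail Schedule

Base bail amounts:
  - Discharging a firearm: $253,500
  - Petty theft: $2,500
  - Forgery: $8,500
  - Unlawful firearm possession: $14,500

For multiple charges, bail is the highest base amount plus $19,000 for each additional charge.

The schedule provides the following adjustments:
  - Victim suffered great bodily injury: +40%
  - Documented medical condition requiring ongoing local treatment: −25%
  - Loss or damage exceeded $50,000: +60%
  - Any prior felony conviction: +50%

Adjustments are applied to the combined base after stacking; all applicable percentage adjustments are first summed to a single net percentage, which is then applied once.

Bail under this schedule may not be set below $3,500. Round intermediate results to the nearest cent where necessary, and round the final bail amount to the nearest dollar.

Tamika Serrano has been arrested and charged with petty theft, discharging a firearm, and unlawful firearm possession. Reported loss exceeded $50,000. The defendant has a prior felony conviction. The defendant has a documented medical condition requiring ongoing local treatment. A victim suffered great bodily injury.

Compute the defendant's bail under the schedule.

$655,875

Base amounts from the schedule: petty theft $2,500; discharging a firearm $253,500; unlawful firearm possession $14,500.
Stacking rule: highest base plus $19,000 per additional charge. Highest is discharging a firearm at $253,500; 2 additional charges → +$38,000. Combined base = $291,500.
Net percentage adjustment: +40% −25% +60% +50% = +125%. $291,500 × 2.25 = $655,875.
$655,875 is at or above the $3,500 minimum.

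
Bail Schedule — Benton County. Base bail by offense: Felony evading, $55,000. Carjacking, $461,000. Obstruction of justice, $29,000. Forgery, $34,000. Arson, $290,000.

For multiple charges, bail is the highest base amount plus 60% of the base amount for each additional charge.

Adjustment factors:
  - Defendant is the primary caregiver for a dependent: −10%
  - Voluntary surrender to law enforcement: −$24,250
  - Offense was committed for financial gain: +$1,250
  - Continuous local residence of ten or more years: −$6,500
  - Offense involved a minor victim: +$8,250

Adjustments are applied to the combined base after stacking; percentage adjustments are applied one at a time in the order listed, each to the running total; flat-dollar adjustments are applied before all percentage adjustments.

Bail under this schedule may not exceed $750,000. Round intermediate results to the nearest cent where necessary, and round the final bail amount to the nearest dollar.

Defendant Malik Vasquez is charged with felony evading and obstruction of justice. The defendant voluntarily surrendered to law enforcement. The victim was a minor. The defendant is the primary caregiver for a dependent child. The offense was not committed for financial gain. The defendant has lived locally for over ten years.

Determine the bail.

Base amounts from the schedule: felony evading $55,000; obstruction of justice $29,000.
Stacking rule: highest base plus 60% of each additional charge. Highest is felony evading at $55,000. Additional: $29,000 × 60% = $17,400. Combined base = $55,000 + $17,400 = $72,400.
Voluntary surrender to law enforcement (−$24,250 flat): $72,400 − $24,250 = $48,150.
Continuous local residence of ten or more years (−$6,500 flat): $48,150 − $6,500 = $41,650.
Offense involved a minor victim (+$8,250 flat): $41,650 + $8,250 = $49,900.
Defendant is the primary caregiver for a dependent (−10%): $49,900 × 0.9 = $44,910.
$44,910 is within the $750,000 maximum.

$44,910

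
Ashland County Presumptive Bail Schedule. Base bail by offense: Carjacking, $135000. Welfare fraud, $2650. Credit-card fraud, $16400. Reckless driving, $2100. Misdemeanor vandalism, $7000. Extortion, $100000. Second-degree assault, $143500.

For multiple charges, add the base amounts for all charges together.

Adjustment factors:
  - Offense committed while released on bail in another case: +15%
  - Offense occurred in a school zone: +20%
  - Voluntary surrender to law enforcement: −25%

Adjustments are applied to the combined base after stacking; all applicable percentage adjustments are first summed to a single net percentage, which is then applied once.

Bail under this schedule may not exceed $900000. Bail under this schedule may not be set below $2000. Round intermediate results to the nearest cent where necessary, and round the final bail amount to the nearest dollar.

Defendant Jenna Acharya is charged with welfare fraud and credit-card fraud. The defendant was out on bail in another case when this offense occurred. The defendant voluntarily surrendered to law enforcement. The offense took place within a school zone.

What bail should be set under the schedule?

$20955

Base amounts from the schedule: welfare fraud $2650; credit-card fraud $16400.
Stacking rule: sum of all bases. $2650 + $16400 = $19050.
Net percentage adjustment: +15% +20% −25% = +10%. $19050 × 1.1 = $20955.
$20955 is within the $900000 maximum.
$20955 is at or above the $2000 minimum.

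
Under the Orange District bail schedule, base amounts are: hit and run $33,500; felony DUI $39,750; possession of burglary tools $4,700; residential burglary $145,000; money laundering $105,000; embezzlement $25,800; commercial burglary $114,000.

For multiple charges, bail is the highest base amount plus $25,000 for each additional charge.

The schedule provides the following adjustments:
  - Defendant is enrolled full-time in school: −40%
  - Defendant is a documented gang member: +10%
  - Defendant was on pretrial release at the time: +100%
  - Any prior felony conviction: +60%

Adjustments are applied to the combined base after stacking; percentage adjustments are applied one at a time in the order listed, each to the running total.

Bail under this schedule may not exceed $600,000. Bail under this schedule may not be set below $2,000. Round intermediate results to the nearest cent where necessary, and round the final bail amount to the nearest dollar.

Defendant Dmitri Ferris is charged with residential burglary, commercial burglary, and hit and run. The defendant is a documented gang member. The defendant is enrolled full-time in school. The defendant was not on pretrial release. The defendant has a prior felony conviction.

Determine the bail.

Base amounts from the schedule: residential burglary $145,000; commercial burglary $114,000; hit and run $33,500.
Stacking rule: highest base plus $25,000 per additional charge. Highest is residential burglary at $145,000; 2 additional charges → +$50,000. Combined base = $195,000.
Defendant is enrolled full-time in school (−40%): $195,000 × 0.6 = $117,000.
Defendant is a documented gang member (+10%): $117,000 × 1.1 = $128,700.
Any prior felony conviction (+60%): $128,700 × 1.6 = $205,920.
$205,920 is within the $600,000 maximum.
$205,920 is at or above the $2,000 minimum.

$205,920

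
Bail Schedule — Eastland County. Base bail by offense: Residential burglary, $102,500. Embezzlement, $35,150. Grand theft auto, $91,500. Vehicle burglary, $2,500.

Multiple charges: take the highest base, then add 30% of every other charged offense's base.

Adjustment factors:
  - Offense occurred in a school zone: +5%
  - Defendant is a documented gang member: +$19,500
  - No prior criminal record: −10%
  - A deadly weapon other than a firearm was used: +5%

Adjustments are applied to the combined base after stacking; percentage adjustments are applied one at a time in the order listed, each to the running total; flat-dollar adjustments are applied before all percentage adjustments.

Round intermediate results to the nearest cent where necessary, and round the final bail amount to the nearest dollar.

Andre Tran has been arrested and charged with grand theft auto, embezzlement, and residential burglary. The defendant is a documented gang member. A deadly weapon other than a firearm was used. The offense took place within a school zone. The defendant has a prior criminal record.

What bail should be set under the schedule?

Base amounts from the schedule: grand theft auto $91,500; embezzlement $35,150; residential burglary $102,500.
Stacking rule: highest base plus 30% of each additional charge. Highest is residential burglary at $102,500. Additional: $91,500 × 30% = $27,450; $35,150 × 30% = $10,545. Combined base = $102,500 + $37,995 = $140,495.
Defendant is a documented gang member (+$19,500 flat): $140,495 + $19,500 = $159,995.
Offense occurred in a school zone (+5%): $159,995 × 1.05 = $167,994.75.
A deadly weapon other than a firearm was used (+5%): $167,994.75 × 1.05 = $176,394.49.
Rounded to the nearest dollar: $176,394.

$176,394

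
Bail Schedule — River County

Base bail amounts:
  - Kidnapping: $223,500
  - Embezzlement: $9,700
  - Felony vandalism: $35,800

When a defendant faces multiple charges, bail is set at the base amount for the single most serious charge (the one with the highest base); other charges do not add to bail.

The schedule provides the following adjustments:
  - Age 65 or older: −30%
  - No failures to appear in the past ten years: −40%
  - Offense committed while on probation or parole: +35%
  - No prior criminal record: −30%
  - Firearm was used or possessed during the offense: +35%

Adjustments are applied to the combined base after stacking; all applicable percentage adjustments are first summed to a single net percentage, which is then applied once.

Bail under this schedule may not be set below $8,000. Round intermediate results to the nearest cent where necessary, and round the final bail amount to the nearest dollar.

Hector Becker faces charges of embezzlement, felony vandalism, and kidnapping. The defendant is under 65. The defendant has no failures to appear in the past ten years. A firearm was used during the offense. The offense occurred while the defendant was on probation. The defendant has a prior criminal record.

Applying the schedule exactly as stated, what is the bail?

$290,550

Base amounts from the schedule: embezzlement $9,700; felony vandalism $35,800; kidnapping $223,500.
Stacking rule: use the highest base only. Highest is kidnapping at $223,500. Combined base = $223,500.
Net percentage adjustment: −40% +35% +35% = +30%. $223,500 × 1.3 = $290,550.
$290,550 is at or above the $8,000 minimum.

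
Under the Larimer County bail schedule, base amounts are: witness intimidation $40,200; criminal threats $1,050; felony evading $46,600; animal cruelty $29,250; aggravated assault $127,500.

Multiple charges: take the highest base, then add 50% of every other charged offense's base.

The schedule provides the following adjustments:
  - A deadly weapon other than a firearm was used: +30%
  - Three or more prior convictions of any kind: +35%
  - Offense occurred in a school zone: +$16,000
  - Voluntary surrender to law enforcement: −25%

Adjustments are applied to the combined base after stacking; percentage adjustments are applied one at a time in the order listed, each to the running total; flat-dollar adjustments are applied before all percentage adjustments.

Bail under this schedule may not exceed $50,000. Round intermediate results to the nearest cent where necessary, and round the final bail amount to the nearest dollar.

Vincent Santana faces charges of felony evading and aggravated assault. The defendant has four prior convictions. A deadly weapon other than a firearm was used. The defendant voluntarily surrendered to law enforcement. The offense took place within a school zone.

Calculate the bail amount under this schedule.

$50,000

Base amounts from the schedule: felony evading $46,600; aggravated assault $127,500.
Stacking rule: highest base plus 50% of each additional charge. Highest is aggravated assault at $127,500. Additional: $46,600 × 50% = $23,300. Combined base = $127,500 + $23,300 = $150,800.
Offense occurred in a school zone (+$16,000 flat): $150,800 + $16,000 = $166,800.
A deadly weapon other than a firearm was used (+30%): $166,800 × 1.3 = $216,840.
Three or more prior convictions of any kind (+35%): $216,840 × 1.35 = $292,734.
Voluntary surrender to law enforcement (−25%): $292,734 × 0.75 = $219,550.50.
Result $219,550.50 exceeds the maximum of $50,000; bail is capped at $50,000.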